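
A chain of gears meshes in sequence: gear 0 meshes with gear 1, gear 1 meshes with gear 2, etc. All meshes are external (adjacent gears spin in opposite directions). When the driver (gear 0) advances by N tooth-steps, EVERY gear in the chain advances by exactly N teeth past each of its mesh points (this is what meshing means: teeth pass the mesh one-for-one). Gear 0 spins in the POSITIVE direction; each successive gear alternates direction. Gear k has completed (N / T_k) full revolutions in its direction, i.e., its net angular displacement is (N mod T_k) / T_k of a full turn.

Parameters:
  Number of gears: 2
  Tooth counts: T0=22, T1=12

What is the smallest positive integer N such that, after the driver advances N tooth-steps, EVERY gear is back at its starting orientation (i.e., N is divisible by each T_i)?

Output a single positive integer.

Gear k returns to start when N is a multiple of T_k.
All gears at start simultaneously when N is a common multiple of [22, 12]; the smallest such N is lcm(22, 12).
Start: lcm = T0 = 22
Fold in T1=12: gcd(22, 12) = 2; lcm(22, 12) = 22 * 12 / 2 = 264 / 2 = 132
Full cycle length = 132

Answer: 132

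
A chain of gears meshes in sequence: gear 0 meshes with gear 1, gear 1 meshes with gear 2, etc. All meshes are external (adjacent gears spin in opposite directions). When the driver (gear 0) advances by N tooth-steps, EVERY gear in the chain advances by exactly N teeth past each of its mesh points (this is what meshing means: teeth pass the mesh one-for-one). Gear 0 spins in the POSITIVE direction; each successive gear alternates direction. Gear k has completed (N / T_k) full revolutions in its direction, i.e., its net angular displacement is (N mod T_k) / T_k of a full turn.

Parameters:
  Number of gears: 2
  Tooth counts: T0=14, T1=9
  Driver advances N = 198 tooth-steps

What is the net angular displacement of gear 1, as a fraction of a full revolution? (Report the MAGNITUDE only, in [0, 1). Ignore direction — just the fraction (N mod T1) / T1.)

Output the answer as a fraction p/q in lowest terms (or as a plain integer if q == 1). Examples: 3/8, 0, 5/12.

Chain of 2 gears, tooth counts: [14, 9]
  gear 0: T0=14, direction=positive, advance = 198 mod 14 = 2 teeth = 2/14 turn
  gear 1: T1=9, direction=negative, advance = 198 mod 9 = 0 teeth = 0/9 turn
Gear 1: 198 mod 9 = 0
Fraction = 0 / 9 = 0/1 (gcd(0,9)=9) = 0

Answer: 0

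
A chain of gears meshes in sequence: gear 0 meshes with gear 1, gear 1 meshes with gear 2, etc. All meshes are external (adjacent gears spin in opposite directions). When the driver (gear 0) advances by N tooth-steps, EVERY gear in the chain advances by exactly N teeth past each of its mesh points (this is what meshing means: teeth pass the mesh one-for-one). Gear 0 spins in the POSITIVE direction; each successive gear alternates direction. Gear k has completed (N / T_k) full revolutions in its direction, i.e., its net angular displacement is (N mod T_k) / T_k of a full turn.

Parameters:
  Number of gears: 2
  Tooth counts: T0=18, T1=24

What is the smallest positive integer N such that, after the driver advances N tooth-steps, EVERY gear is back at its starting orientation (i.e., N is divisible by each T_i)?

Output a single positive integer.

Gear k returns to start when N is a multiple of T_k.
All gears at start simultaneously when N is a common multiple of [18, 24]; the smallest such N is lcm(18, 24).
Start: lcm = T0 = 18
Fold in T1=24: gcd(18, 24) = 6; lcm(18, 24) = 18 * 24 / 6 = 432 / 6 = 72
Full cycle length = 72

Answer: 72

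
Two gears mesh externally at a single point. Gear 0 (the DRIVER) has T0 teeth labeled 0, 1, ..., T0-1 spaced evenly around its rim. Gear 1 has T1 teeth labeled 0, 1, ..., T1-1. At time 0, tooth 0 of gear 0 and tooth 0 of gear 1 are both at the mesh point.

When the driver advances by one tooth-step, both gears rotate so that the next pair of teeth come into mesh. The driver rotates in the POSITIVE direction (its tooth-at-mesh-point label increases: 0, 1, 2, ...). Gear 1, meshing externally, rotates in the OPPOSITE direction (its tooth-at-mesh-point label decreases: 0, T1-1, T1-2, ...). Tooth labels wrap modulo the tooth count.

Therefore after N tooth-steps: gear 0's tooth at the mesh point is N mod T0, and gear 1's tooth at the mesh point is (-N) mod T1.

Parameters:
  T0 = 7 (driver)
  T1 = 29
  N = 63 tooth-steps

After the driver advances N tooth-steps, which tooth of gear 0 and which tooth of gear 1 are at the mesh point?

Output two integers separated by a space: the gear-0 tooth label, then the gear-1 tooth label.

Gear 0 (driver, T0=7): tooth at mesh = N mod T0
  63 = 9 * 7 + 0, so 63 mod 7 = 0
  gear 0 tooth = 0
Gear 1 (driven, T1=29): tooth at mesh = (-N) mod T1
  63 = 2 * 29 + 5, so 63 mod 29 = 5
  (-63) mod 29 = (-5) mod 29 = 29 - 5 = 24
Mesh after 63 steps: gear-0 tooth 0 meets gear-1 tooth 24

Answer: 0 24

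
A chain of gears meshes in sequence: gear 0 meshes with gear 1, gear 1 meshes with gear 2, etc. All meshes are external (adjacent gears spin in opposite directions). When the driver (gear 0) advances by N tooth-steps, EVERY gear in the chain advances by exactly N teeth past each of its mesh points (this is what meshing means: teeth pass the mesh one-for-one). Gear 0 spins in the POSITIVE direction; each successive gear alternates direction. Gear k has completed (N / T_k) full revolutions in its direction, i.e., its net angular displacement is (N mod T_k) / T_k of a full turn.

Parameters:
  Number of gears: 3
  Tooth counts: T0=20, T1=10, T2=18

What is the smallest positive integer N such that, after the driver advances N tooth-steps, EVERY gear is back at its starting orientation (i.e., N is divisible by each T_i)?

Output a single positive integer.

Gear k returns to start when N is a multiple of T_k.
All gears at start simultaneously when N is a common multiple of [20, 10, 18]; the smallest such N is lcm(20, 10, 18).
Start: lcm = T0 = 20
Fold in T1=10: gcd(20, 10) = 10; lcm(20, 10) = 20 * 10 / 10 = 200 / 10 = 20
Fold in T2=18: gcd(20, 18) = 2; lcm(20, 18) = 20 * 18 / 2 = 360 / 2 = 180
Full cycle length = 180

Answer: 180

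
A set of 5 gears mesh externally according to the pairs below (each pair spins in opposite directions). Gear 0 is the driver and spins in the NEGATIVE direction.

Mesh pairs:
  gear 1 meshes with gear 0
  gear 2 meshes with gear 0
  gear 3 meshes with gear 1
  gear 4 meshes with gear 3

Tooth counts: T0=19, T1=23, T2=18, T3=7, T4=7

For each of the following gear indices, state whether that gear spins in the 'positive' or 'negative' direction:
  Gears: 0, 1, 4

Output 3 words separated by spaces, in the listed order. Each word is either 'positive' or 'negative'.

Gear 0 (driver): negative (depth 0)
  gear 1: meshes with gear 0 -> depth 1 -> positive (opposite of gear 0)
  gear 2: meshes with gear 0 -> depth 1 -> positive (opposite of gear 0)
  gear 3: meshes with gear 1 -> depth 2 -> negative (opposite of gear 1)
  gear 4: meshes with gear 3 -> depth 3 -> positive (opposite of gear 3)
Queried indices 0, 1, 4 -> negative, positive, positive

Answer: negative positive positive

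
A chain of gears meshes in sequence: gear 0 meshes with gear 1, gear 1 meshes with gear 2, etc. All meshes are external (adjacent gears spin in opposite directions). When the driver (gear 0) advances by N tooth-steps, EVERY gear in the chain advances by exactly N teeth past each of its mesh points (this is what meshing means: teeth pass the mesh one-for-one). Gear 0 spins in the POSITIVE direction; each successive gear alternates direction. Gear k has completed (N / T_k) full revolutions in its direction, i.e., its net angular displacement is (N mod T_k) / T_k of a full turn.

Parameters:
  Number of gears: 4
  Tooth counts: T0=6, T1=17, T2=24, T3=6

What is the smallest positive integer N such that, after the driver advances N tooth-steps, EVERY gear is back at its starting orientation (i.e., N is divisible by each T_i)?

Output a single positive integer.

Gear k returns to start when N is a multiple of T_k.
All gears at start simultaneously when N is a common multiple of [6, 17, 24, 6]; the smallest such N is lcm(6, 17, 24, 6).
Start: lcm = T0 = 6
Fold in T1=17: gcd(6, 17) = 1; lcm(6, 17) = 6 * 17 / 1 = 102 / 1 = 102
Fold in T2=24: gcd(102, 24) = 6; lcm(102, 24) = 102 * 24 / 6 = 2448 / 6 = 408
Fold in T3=6: gcd(408, 6) = 6; lcm(408, 6) = 408 * 6 / 6 = 2448 / 6 = 408
Full cycle length = 408

Answer: 408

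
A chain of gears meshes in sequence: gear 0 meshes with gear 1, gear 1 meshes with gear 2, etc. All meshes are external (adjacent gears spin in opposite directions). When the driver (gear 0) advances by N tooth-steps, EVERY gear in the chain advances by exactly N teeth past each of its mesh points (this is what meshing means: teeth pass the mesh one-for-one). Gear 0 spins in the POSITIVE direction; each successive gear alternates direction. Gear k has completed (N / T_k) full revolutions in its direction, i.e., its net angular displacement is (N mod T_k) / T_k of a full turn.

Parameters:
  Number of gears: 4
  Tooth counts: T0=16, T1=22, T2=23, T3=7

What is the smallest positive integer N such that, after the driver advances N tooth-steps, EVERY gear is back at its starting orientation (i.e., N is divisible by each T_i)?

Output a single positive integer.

Gear k returns to start when N is a multiple of T_k.
All gears at start simultaneously when N is a common multiple of [16, 22, 23, 7]; the smallest such N is lcm(16, 22, 23, 7).
Start: lcm = T0 = 16
Fold in T1=22: gcd(16, 22) = 2; lcm(16, 22) = 16 * 22 / 2 = 352 / 2 = 176
Fold in T2=23: gcd(176, 23) = 1; lcm(176, 23) = 176 * 23 / 1 = 4048 / 1 = 4048
Fold in T3=7: gcd(4048, 7) = 1; lcm(4048, 7) = 4048 * 7 / 1 = 28336 / 1 = 28336
Full cycle length = 28336

Answer: 28336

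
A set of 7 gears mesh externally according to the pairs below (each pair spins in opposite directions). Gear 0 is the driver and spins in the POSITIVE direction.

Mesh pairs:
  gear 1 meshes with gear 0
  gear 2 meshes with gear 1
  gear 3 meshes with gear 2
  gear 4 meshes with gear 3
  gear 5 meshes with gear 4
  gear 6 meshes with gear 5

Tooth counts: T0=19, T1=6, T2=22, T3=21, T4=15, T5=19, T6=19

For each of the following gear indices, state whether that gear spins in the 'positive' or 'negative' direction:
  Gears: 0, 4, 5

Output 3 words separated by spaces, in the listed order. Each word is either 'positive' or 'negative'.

Answer: positive positive negative

Derivation:
Gear 0 (driver): positive (depth 0)
  gear 1: meshes with gear 0 -> depth 1 -> negative (opposite of gear 0)
  gear 2: meshes with gear 1 -> depth 2 -> positive (opposite of gear 1)
  gear 3: meshes with gear 2 -> depth 3 -> negative (opposite of gear 2)
  gear 4: meshes with gear 3 -> depth 4 -> positive (opposite of gear 3)
  gear 5: meshes with gear 4 -> depth 5 -> negative (opposite of gear 4)
  gear 6: meshes with gear 5 -> depth 6 -> positive (opposite of gear 5)
Queried indices 0, 4, 5 -> positive, positive, negative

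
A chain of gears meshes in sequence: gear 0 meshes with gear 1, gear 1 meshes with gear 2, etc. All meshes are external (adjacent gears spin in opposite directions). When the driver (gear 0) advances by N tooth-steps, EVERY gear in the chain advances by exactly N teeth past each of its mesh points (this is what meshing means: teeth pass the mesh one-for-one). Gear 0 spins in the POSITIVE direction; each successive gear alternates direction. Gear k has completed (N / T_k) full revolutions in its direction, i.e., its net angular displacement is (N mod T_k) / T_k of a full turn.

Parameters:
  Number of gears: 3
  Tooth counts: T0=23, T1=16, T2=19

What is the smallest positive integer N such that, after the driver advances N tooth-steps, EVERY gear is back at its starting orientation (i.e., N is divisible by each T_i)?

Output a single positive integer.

Gear k returns to start when N is a multiple of T_k.
All gears at start simultaneously when N is a common multiple of [23, 16, 19]; the smallest such N is lcm(23, 16, 19).
Start: lcm = T0 = 23
Fold in T1=16: gcd(23, 16) = 1; lcm(23, 16) = 23 * 16 / 1 = 368 / 1 = 368
Fold in T2=19: gcd(368, 19) = 1; lcm(368, 19) = 368 * 19 / 1 = 6992 / 1 = 6992
Full cycle length = 6992

Answer: 6992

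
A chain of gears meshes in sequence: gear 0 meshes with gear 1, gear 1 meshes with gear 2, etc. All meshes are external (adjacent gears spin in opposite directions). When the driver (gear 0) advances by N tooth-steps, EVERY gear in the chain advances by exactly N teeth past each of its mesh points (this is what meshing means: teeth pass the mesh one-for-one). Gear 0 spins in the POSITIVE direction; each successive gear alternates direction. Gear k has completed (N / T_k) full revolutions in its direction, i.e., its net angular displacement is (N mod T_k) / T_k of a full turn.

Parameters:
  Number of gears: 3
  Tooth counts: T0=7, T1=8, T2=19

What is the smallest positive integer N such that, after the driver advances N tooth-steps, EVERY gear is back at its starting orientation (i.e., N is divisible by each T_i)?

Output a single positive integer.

Answer: 1064

Derivation:
Gear k returns to start when N is a multiple of T_k.
All gears at start simultaneously when N is a common multiple of [7, 8, 19]; the smallest such N is lcm(7, 8, 19).
Start: lcm = T0 = 7
Fold in T1=8: gcd(7, 8) = 1; lcm(7, 8) = 7 * 8 / 1 = 56 / 1 = 56
Fold in T2=19: gcd(56, 19) = 1; lcm(56, 19) = 56 * 19 / 1 = 1064 / 1 = 1064
Full cycle length = 1064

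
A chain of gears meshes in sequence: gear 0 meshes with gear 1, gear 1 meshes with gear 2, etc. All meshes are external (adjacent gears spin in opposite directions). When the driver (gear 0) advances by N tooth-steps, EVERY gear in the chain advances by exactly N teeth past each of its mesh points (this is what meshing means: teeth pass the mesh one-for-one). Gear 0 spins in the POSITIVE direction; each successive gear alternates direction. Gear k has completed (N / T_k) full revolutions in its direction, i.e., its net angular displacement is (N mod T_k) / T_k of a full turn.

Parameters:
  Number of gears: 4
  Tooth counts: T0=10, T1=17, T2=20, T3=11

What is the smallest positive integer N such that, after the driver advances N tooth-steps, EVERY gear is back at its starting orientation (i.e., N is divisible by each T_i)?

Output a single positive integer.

Answer: 3740

Derivation:
Gear k returns to start when N is a multiple of T_k.
All gears at start simultaneously when N is a common multiple of [10, 17, 20, 11]; the smallest such N is lcm(10, 17, 20, 11).
Start: lcm = T0 = 10
Fold in T1=17: gcd(10, 17) = 1; lcm(10, 17) = 10 * 17 / 1 = 170 / 1 = 170
Fold in T2=20: gcd(170, 20) = 10; lcm(170, 20) = 170 * 20 / 10 = 3400 / 10 = 340
Fold in T3=11: gcd(340, 11) = 1; lcm(340, 11) = 340 * 11 / 1 = 3740 / 1 = 3740
Full cycle length = 3740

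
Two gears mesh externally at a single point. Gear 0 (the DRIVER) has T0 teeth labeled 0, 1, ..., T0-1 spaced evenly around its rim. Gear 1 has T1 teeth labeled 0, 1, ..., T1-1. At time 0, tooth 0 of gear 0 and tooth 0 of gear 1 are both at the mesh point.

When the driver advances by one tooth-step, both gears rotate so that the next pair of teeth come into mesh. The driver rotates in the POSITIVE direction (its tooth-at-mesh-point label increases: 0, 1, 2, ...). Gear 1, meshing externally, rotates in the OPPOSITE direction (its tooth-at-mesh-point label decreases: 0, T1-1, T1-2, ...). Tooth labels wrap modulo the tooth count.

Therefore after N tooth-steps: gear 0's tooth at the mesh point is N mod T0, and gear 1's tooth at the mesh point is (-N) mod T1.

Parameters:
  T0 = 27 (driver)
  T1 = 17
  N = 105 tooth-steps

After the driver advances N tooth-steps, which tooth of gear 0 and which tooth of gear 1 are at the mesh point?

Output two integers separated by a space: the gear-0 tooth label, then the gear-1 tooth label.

Gear 0 (driver, T0=27): tooth at mesh = N mod T0
  105 = 3 * 27 + 24, so 105 mod 27 = 24
  gear 0 tooth = 24
Gear 1 (driven, T1=17): tooth at mesh = (-N) mod T1
  105 = 6 * 17 + 3, so 105 mod 17 = 3
  (-105) mod 17 = (-3) mod 17 = 17 - 3 = 14
Mesh after 105 steps: gear-0 tooth 24 meets gear-1 tooth 14

Answer: 24 14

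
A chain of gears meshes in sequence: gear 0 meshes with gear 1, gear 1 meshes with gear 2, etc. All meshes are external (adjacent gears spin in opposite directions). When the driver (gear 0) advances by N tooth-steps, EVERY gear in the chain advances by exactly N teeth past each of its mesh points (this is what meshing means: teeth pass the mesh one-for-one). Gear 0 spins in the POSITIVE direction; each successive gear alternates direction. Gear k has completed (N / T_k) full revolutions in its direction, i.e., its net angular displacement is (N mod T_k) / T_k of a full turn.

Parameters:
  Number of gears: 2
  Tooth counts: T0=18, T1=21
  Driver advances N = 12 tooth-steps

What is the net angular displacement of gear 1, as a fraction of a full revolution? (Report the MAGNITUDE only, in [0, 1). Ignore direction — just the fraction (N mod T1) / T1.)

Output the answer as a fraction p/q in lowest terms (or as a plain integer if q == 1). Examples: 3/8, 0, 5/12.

Answer: 4/7

Derivation:
Chain of 2 gears, tooth counts: [18, 21]
  gear 0: T0=18, direction=positive, advance = 12 mod 18 = 12 teeth = 12/18 turn
  gear 1: T1=21, direction=negative, advance = 12 mod 21 = 12 teeth = 12/21 turn
Gear 1: 12 mod 21 = 12
Fraction = 12 / 21 = 4/7 (gcd(12,21)=3) = 4/7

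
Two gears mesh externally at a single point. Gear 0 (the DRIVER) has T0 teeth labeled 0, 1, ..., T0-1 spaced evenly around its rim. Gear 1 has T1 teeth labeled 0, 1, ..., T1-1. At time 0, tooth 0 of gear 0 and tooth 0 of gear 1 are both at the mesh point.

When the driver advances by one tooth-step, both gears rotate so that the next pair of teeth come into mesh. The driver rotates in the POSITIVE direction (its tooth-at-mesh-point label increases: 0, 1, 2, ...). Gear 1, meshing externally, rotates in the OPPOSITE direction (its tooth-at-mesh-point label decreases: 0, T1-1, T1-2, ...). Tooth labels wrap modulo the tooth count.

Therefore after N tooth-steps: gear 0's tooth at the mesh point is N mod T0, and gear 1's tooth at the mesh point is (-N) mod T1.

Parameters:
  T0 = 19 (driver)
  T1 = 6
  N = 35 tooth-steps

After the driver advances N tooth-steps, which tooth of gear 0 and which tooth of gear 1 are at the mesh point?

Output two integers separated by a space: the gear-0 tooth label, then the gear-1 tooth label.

Answer: 16 1

Derivation:
Gear 0 (driver, T0=19): tooth at mesh = N mod T0
  35 = 1 * 19 + 16, so 35 mod 19 = 16
  gear 0 tooth = 16
Gear 1 (driven, T1=6): tooth at mesh = (-N) mod T1
  35 = 5 * 6 + 5, so 35 mod 6 = 5
  (-35) mod 6 = (-5) mod 6 = 6 - 5 = 1
Mesh after 35 steps: gear-0 tooth 16 meets gear-1 tooth 1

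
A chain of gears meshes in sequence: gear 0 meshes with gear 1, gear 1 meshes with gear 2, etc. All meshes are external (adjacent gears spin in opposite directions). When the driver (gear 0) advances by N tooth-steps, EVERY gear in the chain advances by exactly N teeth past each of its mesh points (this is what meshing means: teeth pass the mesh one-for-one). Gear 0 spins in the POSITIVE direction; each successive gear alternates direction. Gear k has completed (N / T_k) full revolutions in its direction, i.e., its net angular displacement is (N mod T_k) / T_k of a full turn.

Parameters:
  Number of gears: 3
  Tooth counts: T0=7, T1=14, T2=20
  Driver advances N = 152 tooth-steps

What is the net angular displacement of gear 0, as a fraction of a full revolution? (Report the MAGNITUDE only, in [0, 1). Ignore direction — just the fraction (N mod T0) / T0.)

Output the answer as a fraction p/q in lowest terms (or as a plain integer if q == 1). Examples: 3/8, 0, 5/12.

Chain of 3 gears, tooth counts: [7, 14, 20]
  gear 0: T0=7, direction=positive, advance = 152 mod 7 = 5 teeth = 5/7 turn
  gear 1: T1=14, direction=negative, advance = 152 mod 14 = 12 teeth = 12/14 turn
  gear 2: T2=20, direction=positive, advance = 152 mod 20 = 12 teeth = 12/20 turn
Gear 0: 152 mod 7 = 5
Fraction = 5 / 7 = 5/7 (gcd(5,7)=1) = 5/7

Answer: 5/7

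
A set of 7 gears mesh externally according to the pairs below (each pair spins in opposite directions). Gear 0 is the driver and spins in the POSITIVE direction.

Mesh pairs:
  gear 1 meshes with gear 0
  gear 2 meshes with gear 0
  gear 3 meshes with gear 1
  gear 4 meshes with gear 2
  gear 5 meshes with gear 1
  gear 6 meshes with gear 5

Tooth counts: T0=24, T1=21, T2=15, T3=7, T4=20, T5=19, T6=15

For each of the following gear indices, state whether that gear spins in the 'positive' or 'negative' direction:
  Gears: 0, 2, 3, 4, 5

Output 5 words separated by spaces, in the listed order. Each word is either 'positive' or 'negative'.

Gear 0 (driver): positive (depth 0)
  gear 1: meshes with gear 0 -> depth 1 -> negative (opposite of gear 0)
  gear 2: meshes with gear 0 -> depth 1 -> negative (opposite of gear 0)
  gear 3: meshes with gear 1 -> depth 2 -> positive (opposite of gear 1)
  gear 4: meshes with gear 2 -> depth 2 -> positive (opposite of gear 2)
  gear 5: meshes with gear 1 -> depth 2 -> positive (opposite of gear 1)
  gear 6: meshes with gear 5 -> depth 3 -> negative (opposite of gear 5)
Queried indices 0, 2, 3, 4, 5 -> positive, negative, positive, positive, positive

Answer: positive negative positive positive positive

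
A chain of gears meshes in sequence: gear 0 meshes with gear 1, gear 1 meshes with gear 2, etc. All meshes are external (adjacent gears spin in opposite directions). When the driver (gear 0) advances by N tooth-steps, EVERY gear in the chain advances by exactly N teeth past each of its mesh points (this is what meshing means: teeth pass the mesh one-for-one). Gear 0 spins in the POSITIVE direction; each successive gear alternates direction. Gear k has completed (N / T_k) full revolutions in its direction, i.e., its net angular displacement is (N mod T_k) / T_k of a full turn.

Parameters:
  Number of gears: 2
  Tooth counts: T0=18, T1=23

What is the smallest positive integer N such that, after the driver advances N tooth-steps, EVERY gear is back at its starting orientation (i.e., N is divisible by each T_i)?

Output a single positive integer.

Answer: 414

Derivation:
Gear k returns to start when N is a multiple of T_k.
All gears at start simultaneously when N is a common multiple of [18, 23]; the smallest such N is lcm(18, 23).
Start: lcm = T0 = 18
Fold in T1=23: gcd(18, 23) = 1; lcm(18, 23) = 18 * 23 / 1 = 414 / 1 = 414
Full cycle length = 414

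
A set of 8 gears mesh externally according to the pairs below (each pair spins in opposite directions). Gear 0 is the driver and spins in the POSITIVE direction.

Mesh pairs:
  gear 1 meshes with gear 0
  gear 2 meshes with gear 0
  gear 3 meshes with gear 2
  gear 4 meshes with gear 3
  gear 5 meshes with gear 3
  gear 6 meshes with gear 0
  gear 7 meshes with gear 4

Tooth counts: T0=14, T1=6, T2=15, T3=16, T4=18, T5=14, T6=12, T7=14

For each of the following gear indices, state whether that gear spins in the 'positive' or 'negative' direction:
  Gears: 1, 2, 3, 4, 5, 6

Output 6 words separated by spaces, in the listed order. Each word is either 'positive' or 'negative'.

Answer: negative negative positive negative negative negative

Derivation:
Gear 0 (driver): positive (depth 0)
  gear 1: meshes with gear 0 -> depth 1 -> negative (opposite of gear 0)
  gear 2: meshes with gear 0 -> depth 1 -> negative (opposite of gear 0)
  gear 3: meshes with gear 2 -> depth 2 -> positive (opposite of gear 2)
  gear 4: meshes with gear 3 -> depth 3 -> negative (opposite of gear 3)
  gear 5: meshes with gear 3 -> depth 3 -> negative (opposite of gear 3)
  gear 6: meshes with gear 0 -> depth 1 -> negative (opposite of gear 0)
  gear 7: meshes with gear 4 -> depth 4 -> positive (opposite of gear 4)
Queried indices 1, 2, 3, 4, 5, 6 -> negative, negative, positive, negative, negative, negative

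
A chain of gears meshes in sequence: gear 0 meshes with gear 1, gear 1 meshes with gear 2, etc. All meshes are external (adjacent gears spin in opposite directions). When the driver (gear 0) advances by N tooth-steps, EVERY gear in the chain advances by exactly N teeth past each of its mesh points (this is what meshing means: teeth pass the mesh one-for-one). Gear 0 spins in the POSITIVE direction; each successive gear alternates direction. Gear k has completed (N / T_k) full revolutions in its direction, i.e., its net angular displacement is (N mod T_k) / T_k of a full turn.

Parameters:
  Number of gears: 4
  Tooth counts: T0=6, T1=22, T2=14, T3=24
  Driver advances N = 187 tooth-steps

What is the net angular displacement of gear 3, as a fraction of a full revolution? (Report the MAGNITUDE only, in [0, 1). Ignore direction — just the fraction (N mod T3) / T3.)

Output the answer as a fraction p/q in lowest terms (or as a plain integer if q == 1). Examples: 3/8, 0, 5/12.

Chain of 4 gears, tooth counts: [6, 22, 14, 24]
  gear 0: T0=6, direction=positive, advance = 187 mod 6 = 1 teeth = 1/6 turn
  gear 1: T1=22, direction=negative, advance = 187 mod 22 = 11 teeth = 11/22 turn
  gear 2: T2=14, direction=positive, advance = 187 mod 14 = 5 teeth = 5/14 turn
  gear 3: T3=24, direction=negative, advance = 187 mod 24 = 19 teeth = 19/24 turn
Gear 3: 187 mod 24 = 19
Fraction = 19 / 24 = 19/24 (gcd(19,24)=1) = 19/24

Answer: 19/24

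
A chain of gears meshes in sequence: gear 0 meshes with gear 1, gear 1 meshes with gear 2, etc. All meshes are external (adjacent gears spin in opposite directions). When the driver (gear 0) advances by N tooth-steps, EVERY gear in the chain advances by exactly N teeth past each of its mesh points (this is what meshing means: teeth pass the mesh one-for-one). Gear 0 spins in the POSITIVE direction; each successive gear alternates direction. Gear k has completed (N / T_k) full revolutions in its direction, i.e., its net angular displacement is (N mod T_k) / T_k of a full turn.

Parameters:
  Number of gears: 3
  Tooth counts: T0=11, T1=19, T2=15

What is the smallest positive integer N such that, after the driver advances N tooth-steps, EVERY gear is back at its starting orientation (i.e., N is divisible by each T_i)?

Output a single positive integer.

Gear k returns to start when N is a multiple of T_k.
All gears at start simultaneously when N is a common multiple of [11, 19, 15]; the smallest such N is lcm(11, 19, 15).
Start: lcm = T0 = 11
Fold in T1=19: gcd(11, 19) = 1; lcm(11, 19) = 11 * 19 / 1 = 209 / 1 = 209
Fold in T2=15: gcd(209, 15) = 1; lcm(209, 15) = 209 * 15 / 1 = 3135 / 1 = 3135
Full cycle length = 3135

Answer: 3135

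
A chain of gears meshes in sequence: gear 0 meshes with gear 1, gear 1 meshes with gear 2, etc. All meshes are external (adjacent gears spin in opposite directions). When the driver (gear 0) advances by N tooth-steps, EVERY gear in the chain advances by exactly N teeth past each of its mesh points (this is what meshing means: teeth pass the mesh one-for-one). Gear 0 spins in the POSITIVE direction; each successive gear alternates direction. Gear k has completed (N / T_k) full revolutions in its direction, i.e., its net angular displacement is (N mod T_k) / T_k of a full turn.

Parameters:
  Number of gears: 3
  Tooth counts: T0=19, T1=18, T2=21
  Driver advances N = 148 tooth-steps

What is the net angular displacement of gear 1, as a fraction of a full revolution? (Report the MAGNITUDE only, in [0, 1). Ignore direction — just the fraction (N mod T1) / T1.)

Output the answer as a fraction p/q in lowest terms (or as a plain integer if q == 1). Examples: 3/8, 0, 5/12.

Chain of 3 gears, tooth counts: [19, 18, 21]
  gear 0: T0=19, direction=positive, advance = 148 mod 19 = 15 teeth = 15/19 turn
  gear 1: T1=18, direction=negative, advance = 148 mod 18 = 4 teeth = 4/18 turn
  gear 2: T2=21, direction=positive, advance = 148 mod 21 = 1 teeth = 1/21 turn
Gear 1: 148 mod 18 = 4
Fraction = 4 / 18 = 2/9 (gcd(4,18)=2) = 2/9

Answer: 2/9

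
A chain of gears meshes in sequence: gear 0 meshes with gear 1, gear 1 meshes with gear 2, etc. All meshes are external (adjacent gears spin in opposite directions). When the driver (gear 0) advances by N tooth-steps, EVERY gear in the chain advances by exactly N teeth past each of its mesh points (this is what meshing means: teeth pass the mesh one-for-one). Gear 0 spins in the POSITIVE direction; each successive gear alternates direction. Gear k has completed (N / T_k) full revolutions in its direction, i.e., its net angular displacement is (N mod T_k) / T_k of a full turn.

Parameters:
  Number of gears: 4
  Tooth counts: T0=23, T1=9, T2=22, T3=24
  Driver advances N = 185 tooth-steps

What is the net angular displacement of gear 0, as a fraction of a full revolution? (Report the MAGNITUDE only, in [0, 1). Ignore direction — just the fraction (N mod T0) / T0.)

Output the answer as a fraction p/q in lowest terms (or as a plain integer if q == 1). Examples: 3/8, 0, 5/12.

Chain of 4 gears, tooth counts: [23, 9, 22, 24]
  gear 0: T0=23, direction=positive, advance = 185 mod 23 = 1 teeth = 1/23 turn
  gear 1: T1=9, direction=negative, advance = 185 mod 9 = 5 teeth = 5/9 turn
  gear 2: T2=22, direction=positive, advance = 185 mod 22 = 9 teeth = 9/22 turn
  gear 3: T3=24, direction=negative, advance = 185 mod 24 = 17 teeth = 17/24 turn
Gear 0: 185 mod 23 = 1
Fraction = 1 / 23 = 1/23 (gcd(1,23)=1) = 1/23

Answer: 1/23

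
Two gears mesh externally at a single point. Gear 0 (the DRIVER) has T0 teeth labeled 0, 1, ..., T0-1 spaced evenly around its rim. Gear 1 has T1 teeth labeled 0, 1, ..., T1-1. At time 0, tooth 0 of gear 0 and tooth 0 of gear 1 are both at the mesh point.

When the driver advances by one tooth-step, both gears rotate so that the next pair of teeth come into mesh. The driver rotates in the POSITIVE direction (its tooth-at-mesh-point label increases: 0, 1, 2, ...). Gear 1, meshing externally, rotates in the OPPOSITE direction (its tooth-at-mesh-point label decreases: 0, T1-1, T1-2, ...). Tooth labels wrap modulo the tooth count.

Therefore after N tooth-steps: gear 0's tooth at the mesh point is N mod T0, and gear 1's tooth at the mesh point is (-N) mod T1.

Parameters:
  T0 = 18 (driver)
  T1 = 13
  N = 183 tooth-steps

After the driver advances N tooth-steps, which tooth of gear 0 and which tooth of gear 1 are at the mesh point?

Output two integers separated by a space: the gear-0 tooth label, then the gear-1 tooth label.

Gear 0 (driver, T0=18): tooth at mesh = N mod T0
  183 = 10 * 18 + 3, so 183 mod 18 = 3
  gear 0 tooth = 3
Gear 1 (driven, T1=13): tooth at mesh = (-N) mod T1
  183 = 14 * 13 + 1, so 183 mod 13 = 1
  (-183) mod 13 = (-1) mod 13 = 13 - 1 = 12
Mesh after 183 steps: gear-0 tooth 3 meets gear-1 tooth 12

Answer: 3 12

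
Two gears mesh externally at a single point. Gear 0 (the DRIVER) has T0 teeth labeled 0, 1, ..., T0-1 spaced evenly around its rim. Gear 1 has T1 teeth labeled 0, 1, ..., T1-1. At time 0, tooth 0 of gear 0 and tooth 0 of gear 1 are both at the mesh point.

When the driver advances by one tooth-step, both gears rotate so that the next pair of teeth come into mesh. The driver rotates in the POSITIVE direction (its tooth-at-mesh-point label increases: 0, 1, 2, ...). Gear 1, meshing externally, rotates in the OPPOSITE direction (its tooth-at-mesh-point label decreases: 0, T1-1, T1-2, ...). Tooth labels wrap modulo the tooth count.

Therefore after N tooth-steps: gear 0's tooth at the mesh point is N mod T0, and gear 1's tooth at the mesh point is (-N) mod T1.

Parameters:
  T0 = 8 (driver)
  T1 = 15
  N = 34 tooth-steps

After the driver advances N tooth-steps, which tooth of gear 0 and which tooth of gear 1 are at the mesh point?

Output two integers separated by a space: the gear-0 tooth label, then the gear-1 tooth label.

Answer: 2 11

Derivation:
Gear 0 (driver, T0=8): tooth at mesh = N mod T0
  34 = 4 * 8 + 2, so 34 mod 8 = 2
  gear 0 tooth = 2
Gear 1 (driven, T1=15): tooth at mesh = (-N) mod T1
  34 = 2 * 15 + 4, so 34 mod 15 = 4
  (-34) mod 15 = (-4) mod 15 = 15 - 4 = 11
Mesh after 34 steps: gear-0 tooth 2 meets gear-1 tooth 11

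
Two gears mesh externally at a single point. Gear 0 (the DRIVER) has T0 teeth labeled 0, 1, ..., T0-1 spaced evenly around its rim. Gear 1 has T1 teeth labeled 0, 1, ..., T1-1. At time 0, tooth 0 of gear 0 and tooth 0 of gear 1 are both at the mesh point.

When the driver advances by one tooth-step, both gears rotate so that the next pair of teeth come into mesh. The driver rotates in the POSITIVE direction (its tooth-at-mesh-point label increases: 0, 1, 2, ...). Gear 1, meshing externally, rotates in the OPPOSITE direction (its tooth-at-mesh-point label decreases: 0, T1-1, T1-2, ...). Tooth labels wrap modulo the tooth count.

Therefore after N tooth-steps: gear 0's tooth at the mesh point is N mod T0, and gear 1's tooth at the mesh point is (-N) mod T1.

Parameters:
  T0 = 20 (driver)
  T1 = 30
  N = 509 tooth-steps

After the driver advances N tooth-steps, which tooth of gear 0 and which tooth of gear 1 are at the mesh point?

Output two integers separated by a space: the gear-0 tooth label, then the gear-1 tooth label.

Gear 0 (driver, T0=20): tooth at mesh = N mod T0
  509 = 25 * 20 + 9, so 509 mod 20 = 9
  gear 0 tooth = 9
Gear 1 (driven, T1=30): tooth at mesh = (-N) mod T1
  509 = 16 * 30 + 29, so 509 mod 30 = 29
  (-509) mod 30 = (-29) mod 30 = 30 - 29 = 1
Mesh after 509 steps: gear-0 tooth 9 meets gear-1 tooth 1

Answer: 9 1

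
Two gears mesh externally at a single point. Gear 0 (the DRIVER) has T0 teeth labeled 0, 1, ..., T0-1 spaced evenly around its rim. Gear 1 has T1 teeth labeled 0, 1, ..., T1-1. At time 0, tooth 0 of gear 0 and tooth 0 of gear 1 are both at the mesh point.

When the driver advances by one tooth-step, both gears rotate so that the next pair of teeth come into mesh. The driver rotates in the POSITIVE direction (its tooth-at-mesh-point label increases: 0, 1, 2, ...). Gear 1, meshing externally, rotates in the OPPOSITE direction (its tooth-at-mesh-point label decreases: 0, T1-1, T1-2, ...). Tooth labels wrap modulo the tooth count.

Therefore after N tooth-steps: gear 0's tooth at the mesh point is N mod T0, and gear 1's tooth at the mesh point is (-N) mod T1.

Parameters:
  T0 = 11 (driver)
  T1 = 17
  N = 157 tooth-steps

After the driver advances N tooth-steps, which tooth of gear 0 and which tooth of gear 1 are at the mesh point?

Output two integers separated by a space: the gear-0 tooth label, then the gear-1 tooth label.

Answer: 3 13

Derivation:
Gear 0 (driver, T0=11): tooth at mesh = N mod T0
  157 = 14 * 11 + 3, so 157 mod 11 = 3
  gear 0 tooth = 3
Gear 1 (driven, T1=17): tooth at mesh = (-N) mod T1
  157 = 9 * 17 + 4, so 157 mod 17 = 4
  (-157) mod 17 = (-4) mod 17 = 17 - 4 = 13
Mesh after 157 steps: gear-0 tooth 3 meets gear-1 tooth 13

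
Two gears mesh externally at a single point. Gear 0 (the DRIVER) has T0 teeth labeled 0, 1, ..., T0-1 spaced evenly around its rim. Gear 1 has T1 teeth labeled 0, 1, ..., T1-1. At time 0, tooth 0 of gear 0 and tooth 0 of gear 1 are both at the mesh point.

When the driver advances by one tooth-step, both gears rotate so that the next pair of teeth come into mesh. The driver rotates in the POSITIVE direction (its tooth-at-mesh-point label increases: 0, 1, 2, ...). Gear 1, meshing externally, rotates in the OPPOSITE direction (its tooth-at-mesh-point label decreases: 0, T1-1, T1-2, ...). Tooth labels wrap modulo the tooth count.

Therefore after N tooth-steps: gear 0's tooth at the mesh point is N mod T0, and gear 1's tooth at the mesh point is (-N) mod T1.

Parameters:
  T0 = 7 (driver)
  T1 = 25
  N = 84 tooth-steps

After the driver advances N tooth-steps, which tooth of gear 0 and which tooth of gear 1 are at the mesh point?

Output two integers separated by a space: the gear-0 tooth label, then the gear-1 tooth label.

Answer: 0 16

Derivation:
Gear 0 (driver, T0=7): tooth at mesh = N mod T0
  84 = 12 * 7 + 0, so 84 mod 7 = 0
  gear 0 tooth = 0
Gear 1 (driven, T1=25): tooth at mesh = (-N) mod T1
  84 = 3 * 25 + 9, so 84 mod 25 = 9
  (-84) mod 25 = (-9) mod 25 = 25 - 9 = 16
Mesh after 84 steps: gear-0 tooth 0 meets gear-1 tooth 16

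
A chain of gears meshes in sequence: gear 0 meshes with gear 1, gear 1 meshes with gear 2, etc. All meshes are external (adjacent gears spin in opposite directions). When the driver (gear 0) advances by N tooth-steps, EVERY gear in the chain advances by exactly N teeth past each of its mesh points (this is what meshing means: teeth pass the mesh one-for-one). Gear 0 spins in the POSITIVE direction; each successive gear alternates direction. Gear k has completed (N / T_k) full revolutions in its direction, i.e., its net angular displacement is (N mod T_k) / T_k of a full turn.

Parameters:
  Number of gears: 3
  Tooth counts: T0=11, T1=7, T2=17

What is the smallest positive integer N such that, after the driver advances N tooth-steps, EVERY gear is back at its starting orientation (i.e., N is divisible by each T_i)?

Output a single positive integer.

Gear k returns to start when N is a multiple of T_k.
All gears at start simultaneously when N is a common multiple of [11, 7, 17]; the smallest such N is lcm(11, 7, 17).
Start: lcm = T0 = 11
Fold in T1=7: gcd(11, 7) = 1; lcm(11, 7) = 11 * 7 / 1 = 77 / 1 = 77
Fold in T2=17: gcd(77, 17) = 1; lcm(77, 17) = 77 * 17 / 1 = 1309 / 1 = 1309
Full cycle length = 1309

Answer: 1309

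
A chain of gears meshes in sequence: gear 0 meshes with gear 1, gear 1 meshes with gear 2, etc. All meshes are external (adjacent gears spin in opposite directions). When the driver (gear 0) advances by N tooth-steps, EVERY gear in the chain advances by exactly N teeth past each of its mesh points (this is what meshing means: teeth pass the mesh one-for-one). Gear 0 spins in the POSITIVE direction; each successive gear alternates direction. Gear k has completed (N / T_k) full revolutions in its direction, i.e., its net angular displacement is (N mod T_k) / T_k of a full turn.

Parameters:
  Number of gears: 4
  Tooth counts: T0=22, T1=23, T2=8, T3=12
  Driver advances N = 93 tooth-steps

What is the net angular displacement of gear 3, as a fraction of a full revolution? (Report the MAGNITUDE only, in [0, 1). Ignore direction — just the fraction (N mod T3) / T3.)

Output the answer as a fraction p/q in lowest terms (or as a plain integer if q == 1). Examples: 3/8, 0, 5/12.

Chain of 4 gears, tooth counts: [22, 23, 8, 12]
  gear 0: T0=22, direction=positive, advance = 93 mod 22 = 5 teeth = 5/22 turn
  gear 1: T1=23, direction=negative, advance = 93 mod 23 = 1 teeth = 1/23 turn
  gear 2: T2=8, direction=positive, advance = 93 mod 8 = 5 teeth = 5/8 turn
  gear 3: T3=12, direction=negative, advance = 93 mod 12 = 9 teeth = 9/12 turn
Gear 3: 93 mod 12 = 9
Fraction = 9 / 12 = 3/4 (gcd(9,12)=3) = 3/4

Answer: 3/4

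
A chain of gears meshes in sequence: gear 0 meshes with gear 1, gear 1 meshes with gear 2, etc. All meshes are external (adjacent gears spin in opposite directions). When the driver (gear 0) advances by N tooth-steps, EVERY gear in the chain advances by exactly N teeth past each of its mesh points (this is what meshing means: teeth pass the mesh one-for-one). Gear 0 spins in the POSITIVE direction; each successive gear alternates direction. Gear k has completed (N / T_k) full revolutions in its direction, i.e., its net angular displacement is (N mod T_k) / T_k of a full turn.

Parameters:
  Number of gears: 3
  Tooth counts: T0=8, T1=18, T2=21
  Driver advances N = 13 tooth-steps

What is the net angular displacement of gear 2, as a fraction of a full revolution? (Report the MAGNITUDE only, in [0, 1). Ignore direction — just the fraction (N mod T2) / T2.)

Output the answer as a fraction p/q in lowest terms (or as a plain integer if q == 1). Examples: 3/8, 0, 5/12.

Chain of 3 gears, tooth counts: [8, 18, 21]
  gear 0: T0=8, direction=positive, advance = 13 mod 8 = 5 teeth = 5/8 turn
  gear 1: T1=18, direction=negative, advance = 13 mod 18 = 13 teeth = 13/18 turn
  gear 2: T2=21, direction=positive, advance = 13 mod 21 = 13 teeth = 13/21 turn
Gear 2: 13 mod 21 = 13
Fraction = 13 / 21 = 13/21 (gcd(13,21)=1) = 13/21

Answer: 13/21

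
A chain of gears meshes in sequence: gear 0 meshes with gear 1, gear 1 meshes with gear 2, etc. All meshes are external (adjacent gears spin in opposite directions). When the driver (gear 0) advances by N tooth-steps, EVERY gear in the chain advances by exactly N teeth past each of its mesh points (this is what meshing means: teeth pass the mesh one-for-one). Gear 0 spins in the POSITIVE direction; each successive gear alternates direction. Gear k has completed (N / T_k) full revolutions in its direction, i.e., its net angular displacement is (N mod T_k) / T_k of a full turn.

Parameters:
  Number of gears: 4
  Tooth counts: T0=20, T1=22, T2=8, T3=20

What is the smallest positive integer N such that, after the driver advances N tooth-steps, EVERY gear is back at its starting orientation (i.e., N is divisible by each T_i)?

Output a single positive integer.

Gear k returns to start when N is a multiple of T_k.
All gears at start simultaneously when N is a common multiple of [20, 22, 8, 20]; the smallest such N is lcm(20, 22, 8, 20).
Start: lcm = T0 = 20
Fold in T1=22: gcd(20, 22) = 2; lcm(20, 22) = 20 * 22 / 2 = 440 / 2 = 220
Fold in T2=8: gcd(220, 8) = 4; lcm(220, 8) = 220 * 8 / 4 = 1760 / 4 = 440
Fold in T3=20: gcd(440, 20) = 20; lcm(440, 20) = 440 * 20 / 20 = 8800 / 20 = 440
Full cycle length = 440

Answer: 440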